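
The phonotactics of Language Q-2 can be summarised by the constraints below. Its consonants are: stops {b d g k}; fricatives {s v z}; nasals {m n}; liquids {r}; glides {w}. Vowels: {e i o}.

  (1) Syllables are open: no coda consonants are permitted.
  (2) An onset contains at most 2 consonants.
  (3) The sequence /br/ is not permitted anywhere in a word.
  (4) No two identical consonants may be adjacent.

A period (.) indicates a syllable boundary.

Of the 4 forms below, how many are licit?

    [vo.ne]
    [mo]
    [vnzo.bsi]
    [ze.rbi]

3

[vo.ne] — σ1 onset /v/, coda /∅/ ok; σ2 onset /n/, coda /∅/ ok → licit
[mo] — σ1 onset /m/, coda /∅/ ok → licit
[vnzo.bsi] — violates constraint 2: syllable 1 onset /vnz/ has 3 consonants (> 2) → illicit
[ze.rbi] — σ1 onset /z/, coda /∅/ ok; σ2 onset /rb/ (2C), coda /∅/ ok → licit
Licit: [vo.ne], [mo], [ze.rbi] → 3.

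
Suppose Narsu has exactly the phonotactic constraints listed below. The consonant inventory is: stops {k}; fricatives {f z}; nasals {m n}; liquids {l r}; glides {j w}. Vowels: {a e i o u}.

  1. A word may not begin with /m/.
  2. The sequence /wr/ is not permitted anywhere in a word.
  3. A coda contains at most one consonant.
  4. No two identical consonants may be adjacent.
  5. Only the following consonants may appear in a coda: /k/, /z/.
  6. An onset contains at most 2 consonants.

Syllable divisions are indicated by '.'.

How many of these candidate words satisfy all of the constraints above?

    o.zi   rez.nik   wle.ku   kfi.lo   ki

o.zi — σ1 onset /∅/, coda /∅/ ok; σ2 onset /z/, coda /∅/ ok → licit
rez.nik — σ1 onset /r/, coda /z/ ok; σ2 onset /n/, coda /k/ ok → licit
wle.ku — σ1 onset /wl/ (2C), coda /∅/ ok; σ2 onset /k/, coda /∅/ ok → licit
kfi.lo — σ1 onset /kf/ (2C), coda /∅/ ok; σ2 onset /l/, coda /∅/ ok → licit
ki — σ1 onset /k/, coda /∅/ ok → licit
Licit: o.zi, rez.nik, wle.ku, kfi.lo, ki → 5.

5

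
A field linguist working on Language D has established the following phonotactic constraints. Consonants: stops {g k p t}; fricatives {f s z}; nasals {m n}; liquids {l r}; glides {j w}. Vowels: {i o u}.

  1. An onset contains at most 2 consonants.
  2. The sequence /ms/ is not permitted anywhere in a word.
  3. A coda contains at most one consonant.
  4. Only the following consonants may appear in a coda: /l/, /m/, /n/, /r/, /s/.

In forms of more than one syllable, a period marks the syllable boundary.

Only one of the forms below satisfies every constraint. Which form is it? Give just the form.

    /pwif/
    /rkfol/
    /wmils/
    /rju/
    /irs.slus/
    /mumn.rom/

/pwif/ — violates constraint 4: syllable 1 coda contains /f/, which is not a licensed coda consonant → phonotactically illegal
/rkfol/ — violates constraint 1: syllable 1 onset /rkf/ has 3 consonants (> 2) → phonotactically illegal
/wmils/ — violates constraint 3: syllable 1 coda /ls/ has 2 consonants (> 1) → phonotactically illegal
/rju/ — σ1 onset /rj/ (2C), coda /∅/ ok → phonotactically legal
/irs.slus/ — violates constraint 3: syllable 1 coda /rs/ has 2 consonants (> 1) → phonotactically illegal
/mumn.rom/ — violates constraint 3: syllable 1 coda /mn/ has 2 consonants (> 1) → phonotactically illegal

/rju/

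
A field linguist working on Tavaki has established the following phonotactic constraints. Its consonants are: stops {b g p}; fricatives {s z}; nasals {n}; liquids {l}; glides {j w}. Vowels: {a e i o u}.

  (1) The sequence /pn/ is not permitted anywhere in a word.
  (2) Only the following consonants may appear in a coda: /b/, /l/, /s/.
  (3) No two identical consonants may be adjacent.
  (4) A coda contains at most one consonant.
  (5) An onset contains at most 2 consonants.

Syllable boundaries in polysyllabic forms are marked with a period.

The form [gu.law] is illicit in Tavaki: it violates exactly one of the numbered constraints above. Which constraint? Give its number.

[gu.law]: syllable 2 coda contains /w/, which is not a licensed coda consonant.
This is a violation of constraint 2: "Only the following consonants may appear in a coda: /b/, /l/, /s/."
The remaining constraints (1, 3, 4, 5) are satisfied.

2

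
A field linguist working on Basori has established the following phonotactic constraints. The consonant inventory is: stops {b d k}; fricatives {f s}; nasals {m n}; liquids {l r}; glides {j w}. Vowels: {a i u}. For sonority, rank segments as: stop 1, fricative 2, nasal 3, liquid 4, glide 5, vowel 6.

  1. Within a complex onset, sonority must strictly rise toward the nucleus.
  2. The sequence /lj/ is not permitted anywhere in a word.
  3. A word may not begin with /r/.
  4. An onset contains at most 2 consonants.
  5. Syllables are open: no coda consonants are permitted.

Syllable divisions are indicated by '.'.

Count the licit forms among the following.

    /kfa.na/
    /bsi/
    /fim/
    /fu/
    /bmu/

4

/kfa.na/ — σ1 onset /kf/ (1→2 rises), coda /∅/ ok; σ2 onset /n/, coda /∅/ ok → licit
/bsi/ — σ1 onset /bs/ (1→2 rises), coda /∅/ ok → licit
/fim/ — violates constraint 5: syllable 1 coda /m/ has 1 consonant (> 0) → illicit
/fu/ — σ1 onset /f/, coda /∅/ ok → licit
/bmu/ — σ1 onset /bm/ (1→3 rises), coda /∅/ ok → licit
Licit: /kfa.na/, /bsi/, /fu/, /bmu/ → 4.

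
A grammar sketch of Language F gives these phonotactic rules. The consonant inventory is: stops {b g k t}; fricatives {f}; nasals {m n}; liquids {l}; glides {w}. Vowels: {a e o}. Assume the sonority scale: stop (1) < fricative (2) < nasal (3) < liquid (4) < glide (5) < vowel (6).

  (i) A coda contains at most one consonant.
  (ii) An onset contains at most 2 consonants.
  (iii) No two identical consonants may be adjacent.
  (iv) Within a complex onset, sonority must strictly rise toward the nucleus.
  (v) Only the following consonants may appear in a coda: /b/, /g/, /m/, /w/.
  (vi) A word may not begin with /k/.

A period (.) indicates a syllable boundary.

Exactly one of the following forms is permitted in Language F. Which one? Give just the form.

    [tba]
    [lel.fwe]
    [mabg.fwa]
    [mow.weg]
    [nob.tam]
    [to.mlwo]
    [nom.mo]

[tba] — violates constraint (iv): syllable 1 onset /tb/: /t/ (stop, 1) → /b/ (stop, 1) does not rise → not permitted
[lel.fwe] — violates constraint (v): syllable 1 coda contains /l/, which is not a licensed coda consonant → not permitted
[mabg.fwa] — violates constraint (i): syllable 1 coda /bg/ has 2 consonants (> 1) → not permitted
[mow.weg] — violates constraint (iii): adjacent identical consonants /ww/ → not permitted
[nob.tam] — σ1 onset /n/, coda /b/ ok; σ2 onset /t/, coda /m/ ok → permitted
[to.mlwo] — violates constraint (ii): syllable 2 onset /mlw/ has 3 consonants (> 2) → not permitted
[nom.mo] — violates constraint (iii): adjacent identical consonants /mm/ → not permitted

[nob.tam]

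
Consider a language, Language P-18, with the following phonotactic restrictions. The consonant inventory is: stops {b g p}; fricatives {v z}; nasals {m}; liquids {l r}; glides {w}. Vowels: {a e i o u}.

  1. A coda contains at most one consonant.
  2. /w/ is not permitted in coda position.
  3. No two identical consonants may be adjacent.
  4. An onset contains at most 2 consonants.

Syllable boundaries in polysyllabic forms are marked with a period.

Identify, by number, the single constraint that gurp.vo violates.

1

gurp.vo: syllable 1 coda /rp/ has 2 consonants (> 1).
This is a violation of constraint 1: "A coda contains at most one consonant."
The remaining constraints (2, 3, 4) are satisfied.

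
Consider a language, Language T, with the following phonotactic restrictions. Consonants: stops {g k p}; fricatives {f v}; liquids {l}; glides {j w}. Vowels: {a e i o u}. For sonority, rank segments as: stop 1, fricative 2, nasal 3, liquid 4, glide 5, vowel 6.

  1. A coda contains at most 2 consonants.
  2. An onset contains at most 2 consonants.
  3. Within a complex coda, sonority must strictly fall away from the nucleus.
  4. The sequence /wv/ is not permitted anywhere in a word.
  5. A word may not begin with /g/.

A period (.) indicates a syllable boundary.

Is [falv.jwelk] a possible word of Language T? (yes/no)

[falv.jwelk] — σ1 onset /f/, coda /lv/ (4→2 falls) ok; σ2 onset /jw/ (2C), coda /lk/ (4→1 falls) ok → well-formed

yes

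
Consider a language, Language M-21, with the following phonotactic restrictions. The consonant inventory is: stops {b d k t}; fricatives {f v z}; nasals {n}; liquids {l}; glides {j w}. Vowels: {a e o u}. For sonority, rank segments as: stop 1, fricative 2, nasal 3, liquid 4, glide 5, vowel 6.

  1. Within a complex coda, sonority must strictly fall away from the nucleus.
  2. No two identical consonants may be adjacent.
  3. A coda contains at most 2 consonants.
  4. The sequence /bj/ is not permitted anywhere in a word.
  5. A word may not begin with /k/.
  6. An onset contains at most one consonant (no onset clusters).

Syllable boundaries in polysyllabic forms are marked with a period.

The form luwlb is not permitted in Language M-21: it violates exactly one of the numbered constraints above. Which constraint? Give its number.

luwlb: syllable 1 coda /wlb/ has 3 consonants (> 2).
This is a violation of constraint 3: "A coda contains at most 2 consonants."
The remaining constraints (1, 2, 4, 5, 6) are satisfied.

3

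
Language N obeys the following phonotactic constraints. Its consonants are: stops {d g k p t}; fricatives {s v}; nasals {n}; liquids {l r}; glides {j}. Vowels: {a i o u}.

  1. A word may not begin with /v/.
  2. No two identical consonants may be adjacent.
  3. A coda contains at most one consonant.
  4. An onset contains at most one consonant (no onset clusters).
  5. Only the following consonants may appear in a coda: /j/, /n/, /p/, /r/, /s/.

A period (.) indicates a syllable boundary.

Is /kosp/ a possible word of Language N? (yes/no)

/kosp/ — violates constraint 3: syllable 1 coda /sp/ has 2 consonants (> 1) → ill-formed

no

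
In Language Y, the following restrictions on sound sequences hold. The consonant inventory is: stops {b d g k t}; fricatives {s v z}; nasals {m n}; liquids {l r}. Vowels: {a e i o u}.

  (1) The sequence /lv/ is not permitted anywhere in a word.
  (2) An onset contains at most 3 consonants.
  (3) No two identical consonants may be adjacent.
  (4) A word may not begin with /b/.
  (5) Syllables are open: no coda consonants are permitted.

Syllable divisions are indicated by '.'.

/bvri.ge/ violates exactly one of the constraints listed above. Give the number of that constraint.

4

/bvri.ge/: word begins with /b/.
This is a violation of constraint 4: "A word may not begin with /b/."
The remaining constraints (1, 2, 3, 5) are satisfied.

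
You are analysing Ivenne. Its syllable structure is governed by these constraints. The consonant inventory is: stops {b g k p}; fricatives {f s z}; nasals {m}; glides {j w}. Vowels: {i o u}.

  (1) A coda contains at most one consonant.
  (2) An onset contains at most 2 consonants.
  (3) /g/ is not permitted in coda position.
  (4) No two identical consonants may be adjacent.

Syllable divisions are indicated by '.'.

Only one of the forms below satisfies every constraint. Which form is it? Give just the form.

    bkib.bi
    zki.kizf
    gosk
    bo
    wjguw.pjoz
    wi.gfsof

bo

bkib.bi — violates constraint 4: adjacent identical consonants /bb/ → illicit
zki.kizf — violates constraint 1: syllable 2 coda /zf/ has 2 consonants (> 1) → illicit
gosk — violates constraint 1: syllable 1 coda /sk/ has 2 consonants (> 1) → illicit
bo — σ1 onset /b/, coda /∅/ ok → licit
wjguw.pjoz — violates constraint 2: syllable 1 onset /wjg/ has 3 consonants (> 2) → illicit
wi.gfsof — violates constraint 2: syllable 2 onset /gfs/ has 3 consonants (> 2) → illicit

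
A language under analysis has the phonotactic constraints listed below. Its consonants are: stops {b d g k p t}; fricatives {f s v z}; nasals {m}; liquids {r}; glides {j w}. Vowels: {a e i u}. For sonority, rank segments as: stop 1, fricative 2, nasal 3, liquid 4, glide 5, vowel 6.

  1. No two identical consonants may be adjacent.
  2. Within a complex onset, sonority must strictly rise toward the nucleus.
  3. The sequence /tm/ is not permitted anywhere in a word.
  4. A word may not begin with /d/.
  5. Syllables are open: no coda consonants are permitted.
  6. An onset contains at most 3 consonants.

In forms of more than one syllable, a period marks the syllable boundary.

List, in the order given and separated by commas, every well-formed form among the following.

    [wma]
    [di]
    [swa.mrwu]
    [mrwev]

[wma] — violates constraint 2: syllable 1 onset /wm/: /w/ (glide, 5) → /m/ (nasal, 3) does not rise → ill-formed
[di] — violates constraint 4: word begins with /d/ → ill-formed
[swa.mrwu] — σ1 onset /sw/ (2→5 rises), coda /∅/ ok; σ2 onset /mrw/ (3→4→5 rises), coda /∅/ ok → well-formed
[mrwev] — violates constraint 5: syllable 1 coda /v/ has 1 consonant (> 0) → ill-formed

[swa.mrwu]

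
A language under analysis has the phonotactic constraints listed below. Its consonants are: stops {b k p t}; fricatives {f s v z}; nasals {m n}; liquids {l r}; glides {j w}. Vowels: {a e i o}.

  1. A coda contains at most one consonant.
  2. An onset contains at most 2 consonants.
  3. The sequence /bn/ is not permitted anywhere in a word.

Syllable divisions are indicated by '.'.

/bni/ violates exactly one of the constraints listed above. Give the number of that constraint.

/bni/: contains banned sequence /bn/.
This is a violation of constraint 3: "The sequence /bn/ is not permitted anywhere in a word."
The remaining constraints (1, 2) are satisfied.

3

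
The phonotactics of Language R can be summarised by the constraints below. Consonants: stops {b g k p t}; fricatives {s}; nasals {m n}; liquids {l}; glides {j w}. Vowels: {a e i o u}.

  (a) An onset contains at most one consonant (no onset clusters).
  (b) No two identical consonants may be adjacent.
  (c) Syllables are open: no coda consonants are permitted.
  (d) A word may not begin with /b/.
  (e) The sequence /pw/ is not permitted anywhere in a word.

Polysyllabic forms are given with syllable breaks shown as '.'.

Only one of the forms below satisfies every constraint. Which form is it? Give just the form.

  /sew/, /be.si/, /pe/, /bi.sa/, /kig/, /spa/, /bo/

/sew/ — violates constraint (c): syllable 1 coda /w/ has 1 consonant (> 0) → illicit
/be.si/ — violates constraint (d): word begins with /b/ → illicit
/pe/ — σ1 onset /p/, coda /∅/ ok → licit
/bi.sa/ — violates constraint (d): word begins with /b/ → illicit
/kig/ — violates constraint (c): syllable 1 coda /g/ has 1 consonant (> 0) → illicit
/spa/ — violates constraint (a): syllable 1 onset /sp/ has 2 consonants (> 1) → illicit
/bo/ — violates constraint (d): word begins with /b/ → illicit

/pe/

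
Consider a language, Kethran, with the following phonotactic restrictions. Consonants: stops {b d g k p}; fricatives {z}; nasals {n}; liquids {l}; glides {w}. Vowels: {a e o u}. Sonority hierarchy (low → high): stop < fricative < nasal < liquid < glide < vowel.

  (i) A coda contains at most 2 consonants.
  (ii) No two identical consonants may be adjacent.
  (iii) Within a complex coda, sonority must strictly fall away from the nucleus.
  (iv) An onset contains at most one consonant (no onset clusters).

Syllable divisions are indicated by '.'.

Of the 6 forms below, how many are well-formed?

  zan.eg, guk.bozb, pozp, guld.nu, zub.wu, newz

6

zan.eg — σ1 onset /z/, coda /n/ ok; σ2 onset /∅/, coda /g/ ok → well-formed
guk.bozb — σ1 onset /g/, coda /k/ ok; σ2 onset /b/, coda /zb/ (2→1 falls) ok → well-formed
pozp — σ1 onset /p/, coda /zp/ (2→1 falls) ok → well-formed
guld.nu — σ1 onset /g/, coda /ld/ (4→1 falls) ok; σ2 onset /n/, coda /∅/ ok → well-formed
zub.wu — σ1 onset /z/, coda /b/ ok; σ2 onset /w/, coda /∅/ ok → well-formed
newz — σ1 onset /n/, coda /wz/ (5→2 falls) ok → well-formed
Well-formed: zan.eg, guk.bozb, pozp, guld.nu, zub.wu, newz → 6.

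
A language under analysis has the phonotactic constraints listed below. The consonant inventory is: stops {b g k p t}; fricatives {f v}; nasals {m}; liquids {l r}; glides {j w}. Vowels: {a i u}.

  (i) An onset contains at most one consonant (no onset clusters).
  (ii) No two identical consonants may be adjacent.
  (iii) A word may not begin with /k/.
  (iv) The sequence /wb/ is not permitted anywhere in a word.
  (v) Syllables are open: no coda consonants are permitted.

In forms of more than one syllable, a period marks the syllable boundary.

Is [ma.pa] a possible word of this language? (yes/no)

yes

[ma.pa] — σ1 onset /m/, coda /∅/ ok; σ2 onset /p/, coda /∅/ ok → phonotactically legal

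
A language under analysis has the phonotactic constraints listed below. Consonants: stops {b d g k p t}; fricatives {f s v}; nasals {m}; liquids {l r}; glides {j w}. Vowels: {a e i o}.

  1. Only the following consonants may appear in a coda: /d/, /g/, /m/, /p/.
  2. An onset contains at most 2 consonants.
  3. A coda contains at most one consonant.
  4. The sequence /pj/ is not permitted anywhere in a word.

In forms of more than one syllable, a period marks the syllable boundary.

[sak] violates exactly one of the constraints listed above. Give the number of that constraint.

1

[sak]: syllable 1 coda contains /k/, which is not a licensed coda consonant.
This is a violation of constraint 1: "Only the following consonants may appear in a coda: /d/, /g/, /m/, /p/."
The remaining constraints (2, 3, 4) are satisfied.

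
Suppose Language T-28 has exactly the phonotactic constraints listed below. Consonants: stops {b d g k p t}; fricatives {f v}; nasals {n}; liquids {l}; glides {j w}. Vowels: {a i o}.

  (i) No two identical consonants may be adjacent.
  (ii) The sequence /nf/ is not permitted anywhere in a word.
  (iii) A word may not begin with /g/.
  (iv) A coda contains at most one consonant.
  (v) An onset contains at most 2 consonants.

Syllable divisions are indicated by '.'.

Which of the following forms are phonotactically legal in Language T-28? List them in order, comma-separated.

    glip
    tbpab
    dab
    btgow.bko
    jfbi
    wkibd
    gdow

dab

glip — violates constraint (iii): word begins with /g/ → phonotactically illegal
tbpab — violates constraint (v): syllable 1 onset /tbp/ has 3 consonants (> 2) → phonotactically illegal
dab — σ1 onset /d/, coda /b/ ok → phonotactically legal
btgow.bko — violates constraint (v): syllable 1 onset /btg/ has 3 consonants (> 2) → phonotactically illegal
jfbi — violates constraint (v): syllable 1 onset /jfb/ has 3 consonants (> 2) → phonotactically illegal
wkibd — violates constraint (iv): syllable 1 coda /bd/ has 2 consonants (> 1) → phonotactically illegal
gdow — violates constraint (iii): word begins with /g/ → phonotactically illegal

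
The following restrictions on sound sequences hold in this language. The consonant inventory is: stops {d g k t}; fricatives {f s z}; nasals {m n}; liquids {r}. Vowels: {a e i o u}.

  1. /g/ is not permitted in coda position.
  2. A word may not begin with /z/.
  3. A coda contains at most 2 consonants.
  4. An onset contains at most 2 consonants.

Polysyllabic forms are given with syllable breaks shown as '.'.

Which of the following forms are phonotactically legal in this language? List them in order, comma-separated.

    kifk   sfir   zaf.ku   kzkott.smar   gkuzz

kifk — σ1 onset /k/, coda /fk/ (2C) ok → phonotactically legal
sfir — σ1 onset /sf/ (2C), coda /r/ ok → phonotactically legal
zaf.ku — violates constraint 2: word begins with /z/ → phonotactically illegal
kzkott.smar — violates constraint 4: syllable 1 onset /kzk/ has 3 consonants (> 2) → phonotactically illegal
gkuzz — σ1 onset /gk/ (2C), coda /zz/ (2C) ok → phonotactically legal

kifk, sfir, gkuzz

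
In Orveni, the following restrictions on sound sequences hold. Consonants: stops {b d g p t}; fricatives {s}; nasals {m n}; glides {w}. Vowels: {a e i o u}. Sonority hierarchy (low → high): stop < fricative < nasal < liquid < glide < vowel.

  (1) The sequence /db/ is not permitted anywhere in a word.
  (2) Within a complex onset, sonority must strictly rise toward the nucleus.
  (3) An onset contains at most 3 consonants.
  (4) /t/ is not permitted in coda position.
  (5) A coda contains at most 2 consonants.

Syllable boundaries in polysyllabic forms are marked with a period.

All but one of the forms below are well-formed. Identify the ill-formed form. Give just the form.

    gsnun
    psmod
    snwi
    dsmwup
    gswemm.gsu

gsnun — σ1 onset /gsn/ (1→2→3 rises), coda /n/ ok → well-formed
psmod — σ1 onset /psm/ (1→2→3 rises), coda /d/ ok → well-formed
snwi — σ1 onset /snw/ (2→3→5 rises), coda /∅/ ok → well-formed
dsmwup — violates constraint 3: syllable 1 onset /dsmw/ has 4 consonants (> 3) → ill-formed
gswemm.gsu — σ1 onset /gsw/ (1→2→5 rises), coda /mm/ (2C) ok; σ2 onset /gs/ (1→2 rises), coda /∅/ ok → well-formed

dsmwup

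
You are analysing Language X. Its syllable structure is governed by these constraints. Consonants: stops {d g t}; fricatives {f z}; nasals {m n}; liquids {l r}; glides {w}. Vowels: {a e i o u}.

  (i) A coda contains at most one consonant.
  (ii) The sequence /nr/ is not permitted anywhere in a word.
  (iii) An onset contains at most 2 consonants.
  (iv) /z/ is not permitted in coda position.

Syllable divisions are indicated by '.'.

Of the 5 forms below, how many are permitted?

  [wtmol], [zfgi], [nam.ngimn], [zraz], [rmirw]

0

[wtmol] — violates constraint (iii): syllable 1 onset /wtm/ has 3 consonants (> 2) → not permitted
[zfgi] — violates constraint (iii): syllable 1 onset /zfg/ has 3 consonants (> 2) → not permitted
[nam.ngimn] — violates constraint (i): syllable 2 coda /mn/ has 2 consonants (> 1) → not permitted
[zraz] — violates constraint (iv): syllable 1 coda contains /z/ → not permitted
[rmirw] — violates constraint (i): syllable 1 coda /rw/ has 2 consonants (> 1) → not permitted
No form is permitted → 0.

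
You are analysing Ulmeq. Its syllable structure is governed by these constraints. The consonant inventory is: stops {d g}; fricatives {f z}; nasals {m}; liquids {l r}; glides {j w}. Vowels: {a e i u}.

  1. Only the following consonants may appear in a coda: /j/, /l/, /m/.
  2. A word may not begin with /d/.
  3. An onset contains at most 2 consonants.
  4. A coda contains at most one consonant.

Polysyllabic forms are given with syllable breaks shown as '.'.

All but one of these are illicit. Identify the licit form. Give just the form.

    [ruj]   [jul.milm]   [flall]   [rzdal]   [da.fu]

[ruj] — σ1 onset /r/, coda /j/ ok → licit
[jul.milm] — violates constraint 4: syllable 2 coda /lm/ has 2 consonants (> 1) → illicit
[flall] — violates constraint 4: syllable 1 coda /ll/ has 2 consonants (> 1) → illicit
[rzdal] — violates constraint 3: syllable 1 onset /rzd/ has 3 consonants (> 2) → illicit
[da.fu] — violates constraint 2: word begins with /d/ → illicit

[ruj]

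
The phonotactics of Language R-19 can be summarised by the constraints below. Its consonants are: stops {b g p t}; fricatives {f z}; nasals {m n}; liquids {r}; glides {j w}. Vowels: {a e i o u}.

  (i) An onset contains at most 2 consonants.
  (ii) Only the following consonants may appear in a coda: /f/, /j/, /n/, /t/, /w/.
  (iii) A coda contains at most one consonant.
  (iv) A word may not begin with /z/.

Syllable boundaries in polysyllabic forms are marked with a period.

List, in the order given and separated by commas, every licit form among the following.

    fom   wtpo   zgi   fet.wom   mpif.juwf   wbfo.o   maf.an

fom — violates constraint (ii): syllable 1 coda contains /m/, which is not a licensed coda consonant → illicit
wtpo — violates constraint (i): syllable 1 onset /wtp/ has 3 consonants (> 2) → illicit
zgi — violates constraint (iv): word begins with /z/ → illicit
fet.wom — violates constraint (ii): syllable 2 coda contains /m/, which is not a licensed coda consonant → illicit
mpif.juwf — violates constraint (iii): syllable 2 coda /wf/ has 2 consonants (> 1) → illicit
wbfo.o — violates constraint (i): syllable 1 onset /wbf/ has 3 consonants (> 2) → illicit
maf.an — σ1 onset /m/, coda /f/ ok; σ2 onset /∅/, coda /n/ ok → licit

maf.an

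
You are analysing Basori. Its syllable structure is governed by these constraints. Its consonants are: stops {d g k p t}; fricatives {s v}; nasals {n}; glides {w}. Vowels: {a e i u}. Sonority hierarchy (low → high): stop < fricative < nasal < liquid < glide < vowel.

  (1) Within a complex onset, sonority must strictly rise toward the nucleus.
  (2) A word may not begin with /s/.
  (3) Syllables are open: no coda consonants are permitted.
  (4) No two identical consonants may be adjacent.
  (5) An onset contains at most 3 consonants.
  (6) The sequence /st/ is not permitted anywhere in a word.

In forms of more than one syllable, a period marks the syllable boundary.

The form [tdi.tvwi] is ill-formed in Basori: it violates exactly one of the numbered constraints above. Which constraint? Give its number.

1

[tdi.tvwi]: syllable 1 onset /td/: /t/ (stop, 1) → /d/ (stop, 1) does not rise.
This is a violation of constraint 1: "Within a complex onset, sonority must strictly rise toward the nucleus."
The remaining constraints (2, 3, 4, 5, 6) are satisfied.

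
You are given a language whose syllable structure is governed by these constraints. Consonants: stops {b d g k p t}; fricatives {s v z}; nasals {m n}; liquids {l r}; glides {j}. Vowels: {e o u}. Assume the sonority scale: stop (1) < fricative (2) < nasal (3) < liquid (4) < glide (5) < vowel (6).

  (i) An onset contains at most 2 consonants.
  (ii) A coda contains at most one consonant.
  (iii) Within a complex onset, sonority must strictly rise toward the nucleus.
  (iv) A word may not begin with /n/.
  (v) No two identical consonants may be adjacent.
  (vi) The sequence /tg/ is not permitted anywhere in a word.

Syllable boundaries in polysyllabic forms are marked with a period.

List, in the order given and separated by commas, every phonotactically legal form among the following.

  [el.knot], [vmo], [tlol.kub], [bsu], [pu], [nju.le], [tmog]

[el.knot] — σ1 onset /∅/, coda /l/ ok; σ2 onset /kn/ (1→3 rises), coda /t/ ok → phonotactically legal
[vmo] — σ1 onset /vm/ (2→3 rises), coda /∅/ ok → phonotactically legal
[tlol.kub] — σ1 onset /tl/ (1→4 rises), coda /l/ ok; σ2 onset /k/, coda /b/ ok → phonotactically legal
[bsu] — σ1 onset /bs/ (1→2 rises), coda /∅/ ok → phonotactically legal
[pu] — σ1 onset /p/, coda /∅/ ok → phonotactically legal
[nju.le] — violates constraint (iv): word begins with /n/ → phonotactically illegal
[tmog] — σ1 onset /tm/ (1→3 rises), coda /g/ ok → phonotactically legal

[el.knot], [vmo], [tlol.kub], [bsu], [pu], [tmog]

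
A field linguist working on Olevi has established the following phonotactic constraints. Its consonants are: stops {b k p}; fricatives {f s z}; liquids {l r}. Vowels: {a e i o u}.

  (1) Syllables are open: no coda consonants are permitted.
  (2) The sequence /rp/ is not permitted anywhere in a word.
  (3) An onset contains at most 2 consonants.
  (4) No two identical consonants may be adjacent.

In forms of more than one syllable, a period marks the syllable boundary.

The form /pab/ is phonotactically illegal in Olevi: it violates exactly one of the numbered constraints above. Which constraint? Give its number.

/pab/: syllable 1 coda /b/ has 1 consonant (> 0).
This is a violation of constraint 1: "Syllables are open: no coda consonants are permitted."
The remaining constraints (2, 3, 4) are satisfied.

1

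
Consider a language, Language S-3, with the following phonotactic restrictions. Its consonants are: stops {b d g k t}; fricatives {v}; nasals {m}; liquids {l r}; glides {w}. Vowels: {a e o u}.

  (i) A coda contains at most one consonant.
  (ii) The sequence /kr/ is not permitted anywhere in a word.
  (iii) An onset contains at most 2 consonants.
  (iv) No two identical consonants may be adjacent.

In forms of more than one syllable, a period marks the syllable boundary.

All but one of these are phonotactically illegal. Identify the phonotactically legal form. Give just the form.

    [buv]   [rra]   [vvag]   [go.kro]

[buv] — σ1 onset /b/, coda /v/ ok → phonotactically legal
[rra] — violates constraint (iv): adjacent identical consonants /rr/ → phonotactically illegal
[vvag] — violates constraint (iv): adjacent identical consonants /vv/ → phonotactically illegal
[go.kro] — violates constraint (ii): contains banned sequence /kr/ → phonotactically illegal

[buv]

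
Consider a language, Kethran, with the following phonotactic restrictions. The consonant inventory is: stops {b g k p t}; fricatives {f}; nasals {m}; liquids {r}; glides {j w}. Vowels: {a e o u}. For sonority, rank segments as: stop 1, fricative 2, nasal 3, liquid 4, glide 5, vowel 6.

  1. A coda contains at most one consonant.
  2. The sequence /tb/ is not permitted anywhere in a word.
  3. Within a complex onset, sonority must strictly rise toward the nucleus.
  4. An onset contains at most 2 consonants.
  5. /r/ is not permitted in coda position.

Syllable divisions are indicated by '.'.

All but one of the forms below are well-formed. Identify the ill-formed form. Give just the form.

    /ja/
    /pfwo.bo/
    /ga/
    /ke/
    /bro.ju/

/ja/ — σ1 onset /j/, coda /∅/ ok → well-formed
/pfwo.bo/ — violates constraint 4: syllable 1 onset /pfw/ has 3 consonants (> 2) → ill-formed
/ga/ — σ1 onset /g/, coda /∅/ ok → well-formed
/ke/ — σ1 onset /k/, coda /∅/ ok → well-formed
/bro.ju/ — σ1 onset /br/ (1→4 rises), coda /∅/ ok; σ2 onset /j/, coda /∅/ ok → well-formed

/pfwo.bo/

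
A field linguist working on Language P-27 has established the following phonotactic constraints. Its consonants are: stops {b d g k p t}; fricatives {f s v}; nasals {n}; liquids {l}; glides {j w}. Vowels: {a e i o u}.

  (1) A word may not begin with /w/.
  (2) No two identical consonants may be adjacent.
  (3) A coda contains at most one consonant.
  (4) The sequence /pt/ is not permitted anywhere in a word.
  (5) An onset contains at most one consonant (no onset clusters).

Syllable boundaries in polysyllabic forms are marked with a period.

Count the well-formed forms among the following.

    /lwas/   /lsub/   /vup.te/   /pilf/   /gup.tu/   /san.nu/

0

/lwas/ — violates constraint 5: syllable 1 onset /lw/ has 2 consonants (> 1) → ill-formed
/lsub/ — violates constraint 5: syllable 1 onset /ls/ has 2 consonants (> 1) → ill-formed
/vup.te/ — violates constraint 4: contains banned sequence /pt/ → ill-formed
/pilf/ — violates constraint 3: syllable 1 coda /lf/ has 2 consonants (> 1) → ill-formed
/gup.tu/ — violates constraint 4: contains banned sequence /pt/ → ill-formed
/san.nu/ — violates constraint 2: adjacent identical consonants /nn/ → ill-formed
No form is well-formed → 0.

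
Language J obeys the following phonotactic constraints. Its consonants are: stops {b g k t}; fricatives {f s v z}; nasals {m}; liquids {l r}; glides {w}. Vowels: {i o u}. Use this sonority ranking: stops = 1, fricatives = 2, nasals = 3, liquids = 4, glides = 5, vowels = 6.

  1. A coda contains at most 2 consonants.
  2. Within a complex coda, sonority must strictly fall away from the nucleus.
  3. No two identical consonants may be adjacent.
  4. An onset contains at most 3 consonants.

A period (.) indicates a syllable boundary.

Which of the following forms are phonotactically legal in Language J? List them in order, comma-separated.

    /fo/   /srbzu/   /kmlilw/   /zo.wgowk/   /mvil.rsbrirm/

/fo/ — σ1 onset /f/, coda /∅/ ok → phonotactically legal
/srbzu/ — violates constraint 4: syllable 1 onset /srbz/ has 4 consonants (> 3) → phonotactically illegal
/kmlilw/ — violates constraint 2: syllable 1 coda /lw/: /l/ (liquid, 4) → /w/ (glide, 5) does not fall → phonotactically illegal
/zo.wgowk/ — σ1 onset /z/, coda /∅/ ok; σ2 onset /wg/ (2C), coda /wk/ (5→1 falls) ok → phonotactically legal
/mvil.rsbrirm/ — violates constraint 4: syllable 2 onset /rsbr/ has 4 consonants (> 3) → phonotactically illegal

/fo/, /zo.wgowk/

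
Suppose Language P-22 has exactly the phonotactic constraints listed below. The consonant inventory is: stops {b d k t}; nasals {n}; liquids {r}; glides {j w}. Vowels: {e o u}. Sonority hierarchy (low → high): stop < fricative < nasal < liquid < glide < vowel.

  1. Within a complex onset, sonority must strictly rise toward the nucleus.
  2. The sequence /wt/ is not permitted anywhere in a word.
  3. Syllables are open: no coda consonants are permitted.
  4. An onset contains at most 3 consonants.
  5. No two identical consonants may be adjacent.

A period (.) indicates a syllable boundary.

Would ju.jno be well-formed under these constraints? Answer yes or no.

ju.jno — violates constraint 1: syllable 2 onset /jn/: /j/ (glide, 5) → /n/ (nasal, 3) does not rise → ill-formed

no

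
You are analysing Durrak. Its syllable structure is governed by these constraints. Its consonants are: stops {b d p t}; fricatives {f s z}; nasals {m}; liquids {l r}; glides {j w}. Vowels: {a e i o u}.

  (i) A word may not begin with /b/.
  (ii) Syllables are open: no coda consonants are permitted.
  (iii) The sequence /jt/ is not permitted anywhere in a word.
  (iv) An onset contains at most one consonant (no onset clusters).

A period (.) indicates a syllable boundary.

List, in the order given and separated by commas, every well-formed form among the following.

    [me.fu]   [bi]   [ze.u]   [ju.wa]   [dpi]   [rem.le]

[me.fu], [ze.u], [ju.wa]

[me.fu] — σ1 onset /m/, coda /∅/ ok; σ2 onset /f/, coda /∅/ ok → well-formed
[bi] — violates constraint (i): word begins with /b/ → ill-formed
[ze.u] — σ1 onset /z/, coda /∅/ ok; σ2 onset /∅/, coda /∅/ ok → well-formed
[ju.wa] — σ1 onset /j/, coda /∅/ ok; σ2 onset /w/, coda /∅/ ok → well-formed
[dpi] — violates constraint (iv): syllable 1 onset /dp/ has 2 consonants (> 1) → ill-formed
[rem.le] — violates constraint (ii): syllable 1 coda /m/ has 1 consonant (> 0) → ill-formed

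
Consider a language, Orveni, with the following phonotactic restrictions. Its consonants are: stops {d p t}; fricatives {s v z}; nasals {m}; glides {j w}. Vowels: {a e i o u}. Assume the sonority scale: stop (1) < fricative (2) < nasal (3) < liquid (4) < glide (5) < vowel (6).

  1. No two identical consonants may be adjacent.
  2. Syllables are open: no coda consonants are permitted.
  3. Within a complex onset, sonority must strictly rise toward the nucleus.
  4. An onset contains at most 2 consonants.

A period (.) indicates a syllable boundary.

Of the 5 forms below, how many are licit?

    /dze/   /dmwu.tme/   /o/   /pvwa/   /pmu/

3

/dze/ — σ1 onset /dz/ (1→2 rises), coda /∅/ ok → licit
/dmwu.tme/ — violates constraint 4: syllable 1 onset /dmw/ has 3 consonants (> 2) → illicit
/o/ — σ1 onset /∅/, coda /∅/ ok → licit
/pvwa/ — violates constraint 4: syllable 1 onset /pvw/ has 3 consonants (> 2) → illicit
/pmu/ — σ1 onset /pm/ (1→3 rises), coda /∅/ ok → licit
Licit: /dze/, /o/, /pmu/ → 3.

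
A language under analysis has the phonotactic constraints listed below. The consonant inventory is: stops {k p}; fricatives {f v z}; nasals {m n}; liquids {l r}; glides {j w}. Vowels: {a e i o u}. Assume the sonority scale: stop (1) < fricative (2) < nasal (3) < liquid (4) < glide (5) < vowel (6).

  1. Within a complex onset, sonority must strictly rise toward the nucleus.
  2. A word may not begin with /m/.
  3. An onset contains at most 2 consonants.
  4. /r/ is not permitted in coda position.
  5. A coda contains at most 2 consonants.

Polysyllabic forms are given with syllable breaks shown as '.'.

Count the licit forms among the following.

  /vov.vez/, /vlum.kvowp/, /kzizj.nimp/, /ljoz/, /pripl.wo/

/vov.vez/ — σ1 onset /v/, coda /v/ ok; σ2 onset /v/, coda /z/ ok → licit
/vlum.kvowp/ — σ1 onset /vl/ (2→4 rises), coda /m/ ok; σ2 onset /kv/ (1→2 rises), coda /wp/ (2C) ok → licit
/kzizj.nimp/ — σ1 onset /kz/ (1→2 rises), coda /zj/ (2C) ok; σ2 onset /n/, coda /mp/ (2C) ok → licit
/ljoz/ — σ1 onset /lj/ (4→5 rises), coda /z/ ok → licit
/pripl.wo/ — σ1 onset /pr/ (1→4 rises), coda /pl/ (2C) ok; σ2 onset /w/, coda /∅/ ok → licit
Licit: /vov.vez/, /vlum.kvowp/, /kzizj.nimp/, /ljoz/, /pripl.wo/ → 5.

5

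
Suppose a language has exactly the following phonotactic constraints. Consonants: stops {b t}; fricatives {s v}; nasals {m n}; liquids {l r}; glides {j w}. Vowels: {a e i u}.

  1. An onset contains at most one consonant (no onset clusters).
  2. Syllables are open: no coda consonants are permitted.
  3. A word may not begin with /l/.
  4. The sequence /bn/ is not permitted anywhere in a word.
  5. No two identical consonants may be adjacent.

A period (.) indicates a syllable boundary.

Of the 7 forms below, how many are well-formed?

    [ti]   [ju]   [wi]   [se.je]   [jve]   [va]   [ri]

6

[ti] — σ1 onset /t/, coda /∅/ ok → well-formed
[ju] — σ1 onset /j/, coda /∅/ ok → well-formed
[wi] — σ1 onset /w/, coda /∅/ ok → well-formed
[se.je] — σ1 onset /s/, coda /∅/ ok; σ2 onset /j/, coda /∅/ ok → well-formed
[jve] — violates constraint 1: syllable 1 onset /jv/ has 2 consonants (> 1) → ill-formed
[va] — σ1 onset /v/, coda /∅/ ok → well-formed
[ri] — σ1 onset /r/, coda /∅/ ok → well-formed
Well-formed: [ti], [ju], [wi], [se.je], [va], [ri] → 6.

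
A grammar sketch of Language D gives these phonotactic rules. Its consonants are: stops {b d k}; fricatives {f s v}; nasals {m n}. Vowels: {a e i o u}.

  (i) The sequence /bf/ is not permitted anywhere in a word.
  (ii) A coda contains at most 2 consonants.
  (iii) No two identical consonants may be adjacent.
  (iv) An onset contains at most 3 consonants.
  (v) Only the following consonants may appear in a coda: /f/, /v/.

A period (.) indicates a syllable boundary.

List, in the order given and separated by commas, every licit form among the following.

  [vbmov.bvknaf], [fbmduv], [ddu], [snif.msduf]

[snif.msduf]

[vbmov.bvknaf] — violates constraint (iv): syllable 2 onset /bvkn/ has 4 consonants (> 3) → illicit
[fbmduv] — violates constraint (iv): syllable 1 onset /fbmd/ has 4 consonants (> 3) → illicit
[ddu] — violates constraint (iii): adjacent identical consonants /dd/ → illicit
[snif.msduf] — σ1 onset /sn/ (2C), coda /f/ ok; σ2 onset /msd/ (3C), coda /f/ ok → licit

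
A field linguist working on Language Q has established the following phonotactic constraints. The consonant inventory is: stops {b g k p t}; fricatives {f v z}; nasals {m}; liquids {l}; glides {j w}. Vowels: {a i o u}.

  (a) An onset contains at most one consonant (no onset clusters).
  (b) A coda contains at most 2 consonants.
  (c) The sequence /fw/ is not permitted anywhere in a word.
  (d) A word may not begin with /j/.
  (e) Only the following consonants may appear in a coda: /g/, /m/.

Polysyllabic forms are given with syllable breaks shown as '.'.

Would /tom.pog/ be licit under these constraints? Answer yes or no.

yes

/tom.pog/ — σ1 onset /t/, coda /m/ ok; σ2 onset /p/, coda /g/ ok → licit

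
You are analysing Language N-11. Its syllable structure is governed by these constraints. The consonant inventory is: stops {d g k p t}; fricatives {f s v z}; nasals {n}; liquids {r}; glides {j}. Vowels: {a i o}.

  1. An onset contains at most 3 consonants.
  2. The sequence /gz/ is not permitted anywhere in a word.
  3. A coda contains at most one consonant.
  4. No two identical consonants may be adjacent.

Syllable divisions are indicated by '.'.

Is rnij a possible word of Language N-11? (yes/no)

rnij — σ1 onset /rn/ (2C), coda /j/ ok → phonotactically legal

yes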